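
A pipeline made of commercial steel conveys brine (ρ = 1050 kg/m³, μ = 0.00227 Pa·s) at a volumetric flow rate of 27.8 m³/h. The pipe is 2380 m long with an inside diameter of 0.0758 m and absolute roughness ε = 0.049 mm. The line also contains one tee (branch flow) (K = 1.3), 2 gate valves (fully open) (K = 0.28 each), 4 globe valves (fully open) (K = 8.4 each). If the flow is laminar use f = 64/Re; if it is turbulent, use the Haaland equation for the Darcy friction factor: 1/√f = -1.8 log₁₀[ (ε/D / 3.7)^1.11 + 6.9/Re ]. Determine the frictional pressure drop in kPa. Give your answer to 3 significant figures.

Q = 27.8 m³/h = 27.8/3600 = 0.007722 m³/s.
Cross-sectional area A = πD²/4 = π(0.0758)²/4 = 0.004513 m²; mean velocity V = Q/A = 0.007722/0.004513 = 1.711 m/s.
Reynolds number Re = ρVD/μ = 1050 · 1.711 · 0.0758 / 0.00227 = 6e+04.
Re > 4000 → turbulent. Relative roughness ε/D = 4.9e-05/0.0758 = 0.000646. Haaland: 1/√f = -1.8 log₁₀[(0.000646/3.7)^1.11 + 6.9/6e+04] = -1.8 log₁₀[6.74e-05 + 0.000115] = 6.73, so f = 0.02208.
Total minor-loss coefficient ΣK = 1·1.3 + 2·0.28 + 4·8.4 = 35.5.
ΔP = [f·L/D + ΣK]·(ρV²/2) = [0.02208·2380/0.0758 + 35.5]·(1050·1.711²/2) = [693.2 + 35.5]·1537 = 1.12e+06 Pa.
ΔP = 1.12e+06 Pa = 1120 kPa.

ΔP ≈ 1120 kPa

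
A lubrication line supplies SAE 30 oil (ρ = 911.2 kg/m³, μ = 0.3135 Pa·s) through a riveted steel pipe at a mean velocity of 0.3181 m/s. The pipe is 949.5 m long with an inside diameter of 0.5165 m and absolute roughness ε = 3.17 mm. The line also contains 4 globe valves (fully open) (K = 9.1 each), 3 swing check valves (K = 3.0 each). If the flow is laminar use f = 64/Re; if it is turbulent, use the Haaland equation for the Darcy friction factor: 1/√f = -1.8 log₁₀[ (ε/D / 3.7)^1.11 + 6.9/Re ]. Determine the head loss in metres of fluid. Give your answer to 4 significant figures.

h_f ≈ 1.505 m

Reynolds number Re = ρVD/μ = 911.2 · 0.3181 · 0.5165 / 0.314 = 477.5.
Re < 2300 → laminar flow, so f = 64/Re = 64/477.5 = 0.134 (the turbulent correlation is not needed).
Total minor-loss coefficient ΣK = 4·9.1 + 3·3 = 45.4.
ΔP = [f·L/D + ΣK]·(ρV²/2) = [0.134·949.5/0.5165 + 45.4]·(911.2·0.3181²/2) = [246.4 + 45.4]·46.1 = 1.345e+04 Pa.
Head loss h_f = ΔP/(ρg) = 1.345e+04/(911.2·9.81) = 1.505 m.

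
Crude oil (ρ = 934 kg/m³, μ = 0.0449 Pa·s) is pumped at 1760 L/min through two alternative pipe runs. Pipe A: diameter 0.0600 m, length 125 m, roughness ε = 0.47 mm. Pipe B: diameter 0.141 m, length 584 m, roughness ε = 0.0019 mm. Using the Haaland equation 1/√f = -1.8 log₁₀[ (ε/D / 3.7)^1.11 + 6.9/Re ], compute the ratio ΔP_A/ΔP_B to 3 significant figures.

ΔP_A/ΔP_B ≈ 16.6

Pipe A: V = Q/A = 0.02933/0.002827 = 10.37 m/s; Re = 1.295e+04; ε/D = 0.00783; Haaland → f = 0.03955; ΔP_A = f(L/D)(ρV²/2) = 4.141e+06 Pa.
Pipe B: V = Q/A = 0.02933/0.01561 = 1.879 m/s; Re = 5510; ε/D = 1.35e-05; Haaland → f = 0.03665; ΔP_B = f(L/D)(ρV²/2) = 2.502e+05 Pa.
ΔP_A/ΔP_B = 4.141e+06/2.502e+05 = 16.6.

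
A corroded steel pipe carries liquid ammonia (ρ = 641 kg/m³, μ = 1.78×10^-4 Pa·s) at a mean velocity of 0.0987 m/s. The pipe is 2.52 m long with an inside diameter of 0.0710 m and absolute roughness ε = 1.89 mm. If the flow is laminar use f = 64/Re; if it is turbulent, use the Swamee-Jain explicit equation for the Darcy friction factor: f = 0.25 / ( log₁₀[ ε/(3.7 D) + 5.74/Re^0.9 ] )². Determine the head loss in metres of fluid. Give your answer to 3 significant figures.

Reynolds number Re = ρVD/μ = 641 · 0.0987 · 0.071 / 0.000178 = 2.524e+04.
Re > 4000 → turbulent. Relative roughness ε/D = 0.00189/0.071 = 0.0266. Swamee-Jain: f = 0.25/(log₁₀[0.0266/3.7 + 5.74/2.524e+04^0.9])² = 0.25/(log₁₀[0.00719 + 0.000627])² = 0.25/(-2.107)² = 0.05633.
Darcy-Weisbach: ΔP = f(L/D)(ρV²/2) = 0.05633·(2.52/0.071)·(641·0.0987²/2) = 0.05633·35.49·3.122 = 6.242 Pa.
Head loss h_f = ΔP/(ρg) = 6.242/(641·9.81) = 9.93×10^-4 m.

h_f ≈ 9.93×10^-4 m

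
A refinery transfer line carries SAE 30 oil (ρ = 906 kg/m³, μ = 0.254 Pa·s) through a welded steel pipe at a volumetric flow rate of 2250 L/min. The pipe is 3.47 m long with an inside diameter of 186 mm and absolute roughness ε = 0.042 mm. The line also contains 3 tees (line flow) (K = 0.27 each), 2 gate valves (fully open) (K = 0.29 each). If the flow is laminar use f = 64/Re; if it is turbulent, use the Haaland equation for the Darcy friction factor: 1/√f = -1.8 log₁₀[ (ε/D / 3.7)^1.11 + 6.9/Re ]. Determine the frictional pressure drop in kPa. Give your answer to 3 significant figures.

ΔP ≈ 2.32 kPa

Q = 2250 L/min = 2250/60000 = 0.0375 m³/s.
Cross-sectional area A = πD²/4 = π(0.186)²/4 = 0.02717 m²; mean velocity V = Q/A = 0.0375/0.02717 = 1.38 m/s.
Reynolds number Re = ρVD/μ = 906 · 1.38 · 0.186 / 0.254 = 915.6.
Re < 2300 → laminar flow, so f = 64/Re = 64/915.6 = 0.0699 (the turbulent correlation is not needed).
Total minor-loss coefficient ΣK = 3·0.27 + 2·0.29 = 1.39.
ΔP = [f·L/D + ΣK]·(ρV²/2) = [0.0699·3.47/0.186 + 1.39]·(906·1.38²/2) = [1.304 + 1.39]·862.8 = 2324 Pa.
ΔP = 2324 Pa = 2.32 kPa.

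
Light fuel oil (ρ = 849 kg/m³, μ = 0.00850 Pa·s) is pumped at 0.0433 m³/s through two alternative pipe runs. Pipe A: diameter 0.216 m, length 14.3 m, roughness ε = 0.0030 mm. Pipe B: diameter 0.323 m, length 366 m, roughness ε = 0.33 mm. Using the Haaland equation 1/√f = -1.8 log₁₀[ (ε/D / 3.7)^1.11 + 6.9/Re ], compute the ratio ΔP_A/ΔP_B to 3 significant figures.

Pipe A: V = Q/A = 0.0433/0.03664 = 1.182 m/s; Re = 2.549e+04; ε/D = 1.39e-05; Haaland → f = 0.02427; ΔP_A = f(L/D)(ρV²/2) = 952.4 Pa.
Pipe B: V = Q/A = 0.0433/0.08194 = 0.5284 m/s; Re = 1.705e+04; ε/D = 0.00102; Haaland → f = 0.02857; ΔP_B = f(L/D)(ρV²/2) = 3838 Pa.
ΔP_A/ΔP_B = 952.4/3838 = 0.248.

ΔP_A/ΔP_B ≈ 0.248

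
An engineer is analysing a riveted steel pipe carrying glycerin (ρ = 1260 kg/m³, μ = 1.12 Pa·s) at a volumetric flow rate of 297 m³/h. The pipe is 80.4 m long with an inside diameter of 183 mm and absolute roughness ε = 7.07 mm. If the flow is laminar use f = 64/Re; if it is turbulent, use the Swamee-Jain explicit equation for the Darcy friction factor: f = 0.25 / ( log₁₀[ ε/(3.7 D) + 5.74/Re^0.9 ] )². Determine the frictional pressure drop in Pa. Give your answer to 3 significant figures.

Q = 297 m³/h = 297/3600 = 0.0825 m³/s.
Cross-sectional area A = πD²/4 = π(0.183)²/4 = 0.0263 m²; mean velocity V = Q/A = 0.0825/0.0263 = 3.137 m/s.
Reynolds number Re = ρVD/μ = 1260 · 3.137 · 0.183 / 1.12 = 645.8.
Re < 2300 → laminar flow, so f = 64/Re = 64/645.8 = 0.09911 (the turbulent correlation is not needed).
Darcy-Weisbach: ΔP = f(L/D)(ρV²/2) = 0.09911·(80.4/0.183)·(1260·3.137²/2) = 0.09911·439.3·6198 = 2.699e+05 Pa.

ΔP ≈ 270000 Pa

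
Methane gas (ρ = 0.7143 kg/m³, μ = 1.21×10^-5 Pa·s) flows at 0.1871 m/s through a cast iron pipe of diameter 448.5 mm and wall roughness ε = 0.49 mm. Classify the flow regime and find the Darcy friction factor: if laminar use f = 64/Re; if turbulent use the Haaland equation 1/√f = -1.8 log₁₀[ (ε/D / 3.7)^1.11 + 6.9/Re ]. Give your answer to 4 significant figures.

Re = ρVD/μ = 0.7143·0.1871·0.4485/1.21e-05 = 4954.
Re > 4000 → turbulent. ε/D = 0.00049/0.4485 = 0.00109; Haaland: 1/√f = -1.8 log₁₀[0.000121 + 0.00139] = 5.076, so f = 0.03881.

f ≈ 0.03881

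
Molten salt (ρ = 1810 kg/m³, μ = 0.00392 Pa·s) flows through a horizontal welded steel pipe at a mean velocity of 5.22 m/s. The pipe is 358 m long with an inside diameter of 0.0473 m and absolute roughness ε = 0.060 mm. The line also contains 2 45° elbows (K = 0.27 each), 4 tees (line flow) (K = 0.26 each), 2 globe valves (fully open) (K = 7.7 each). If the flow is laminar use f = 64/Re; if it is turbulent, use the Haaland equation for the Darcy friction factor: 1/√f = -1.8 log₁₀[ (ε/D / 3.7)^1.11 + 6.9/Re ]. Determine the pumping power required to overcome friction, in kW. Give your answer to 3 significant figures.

P ≈ 42.6 kW

Reynolds number Re = ρVD/μ = 1810 · 5.22 · 0.0473 / 0.00392 = 1.14e+05.
Re > 4000 → turbulent. Relative roughness ε/D = 6e-05/0.0473 = 0.00127. Haaland: 1/√f = -1.8 log₁₀[(0.00127/3.7)^1.11 + 6.9/1.14e+05] = -1.8 log₁₀[0.000143 + 6.05e-05] = 6.646, so f = 0.02264.
Total minor-loss coefficient ΣK = 2·0.27 + 4·0.26 + 2·7.7 = 17.
ΔP = [f·L/D + ΣK]·(ρV²/2) = [0.02264·358/0.0473 + 17]·(1810·5.22²/2) = [171.3 + 17]·2.466e+04 = 4.644e+06 Pa.
Q = V·A = 5.22·0.001757 = 0.009172 m³/s.
Pumping power P = QΔP = 0.009172·4.644e+06 = 42600 W = 42.6 kW.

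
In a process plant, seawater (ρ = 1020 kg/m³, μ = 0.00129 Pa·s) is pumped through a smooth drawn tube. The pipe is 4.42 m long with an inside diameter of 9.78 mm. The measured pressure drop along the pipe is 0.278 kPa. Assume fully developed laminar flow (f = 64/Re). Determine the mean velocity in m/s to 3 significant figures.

V ≈ 0.146 m/s

For laminar flow, f = 64/Re with Re = ρVD/μ, so Darcy-Weisbach reduces to ΔP = 32μLV/D². Solving for V: V = ΔP·D²/(32μL) = 278·(0.00978)²/(32·0.00129·4.42) = 0.1457 m/s.
Check: Re = ρVD/μ = 1020·0.1457·0.00978/0.00129 = 1127 < 2300, so the laminar assumption holds.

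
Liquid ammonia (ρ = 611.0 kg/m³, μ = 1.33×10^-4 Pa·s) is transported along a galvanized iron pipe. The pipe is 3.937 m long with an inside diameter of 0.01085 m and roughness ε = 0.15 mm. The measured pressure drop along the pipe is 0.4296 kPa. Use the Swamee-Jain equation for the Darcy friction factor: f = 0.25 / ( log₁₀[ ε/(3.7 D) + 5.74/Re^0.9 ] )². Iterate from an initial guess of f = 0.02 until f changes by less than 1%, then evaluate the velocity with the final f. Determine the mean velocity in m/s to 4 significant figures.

Rearranging Darcy-Weisbach: V = √(2·ΔP·D/(f·L·ρ)). With ε/D = 0.00015/0.01085 = 0.0138, iterate starting from f = 0.02:
  f = 0.02 → V = √(2·429.6·0.01085/(0.02·3.937·611)) = 0.4402 m/s; Re = ρVD/μ = 2.194e+04; f → 0.0452
  f = 0.0452 → V = 0.2928 m/s; Re = 1.46e+04; f → 0.04636
  f = 0.04636 → V = 0.2891 m/s; Re = 1.441e+04; f → 0.0464
Converged (Δf/f < 1%). With the final f = 0.0464: V = √(2·429.6·0.01085/(0.0464·3.937·611)) = 0.289 m/s.

V ≈ 0.2890 m/s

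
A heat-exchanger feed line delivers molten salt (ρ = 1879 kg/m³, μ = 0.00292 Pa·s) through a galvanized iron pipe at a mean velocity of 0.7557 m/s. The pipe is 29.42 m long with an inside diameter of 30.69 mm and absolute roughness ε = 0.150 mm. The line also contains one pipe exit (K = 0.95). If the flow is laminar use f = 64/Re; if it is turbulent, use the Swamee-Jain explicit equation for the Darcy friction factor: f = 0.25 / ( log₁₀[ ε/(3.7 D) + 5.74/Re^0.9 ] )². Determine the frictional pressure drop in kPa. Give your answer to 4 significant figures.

Reynolds number Re = ρVD/μ = 1879 · 0.7557 · 0.03069 / 0.00292 = 1.492e+04.
Re > 4000 → turbulent. Relative roughness ε/D = 0.00015/0.03069 = 0.00489. Swamee-Jain: f = 0.25/(log₁₀[0.00489/3.7 + 5.74/1.492e+04^0.9])² = 0.25/(log₁₀[0.00132 + 0.00101])² = 0.25/(-2.633)² = 0.03605.
Total minor-loss coefficient ΣK = 1·0.95 = 0.95.
ΔP = [f·L/D + ΣK]·(ρV²/2) = [0.03605·29.42/0.03069 + 0.95]·(1879·0.7557²/2) = [34.56 + 0.95]·536.5 = 1.905e+04 Pa.
ΔP = 1.905e+04 Pa = 19.05 kPa.

ΔP ≈ 19.05 kPa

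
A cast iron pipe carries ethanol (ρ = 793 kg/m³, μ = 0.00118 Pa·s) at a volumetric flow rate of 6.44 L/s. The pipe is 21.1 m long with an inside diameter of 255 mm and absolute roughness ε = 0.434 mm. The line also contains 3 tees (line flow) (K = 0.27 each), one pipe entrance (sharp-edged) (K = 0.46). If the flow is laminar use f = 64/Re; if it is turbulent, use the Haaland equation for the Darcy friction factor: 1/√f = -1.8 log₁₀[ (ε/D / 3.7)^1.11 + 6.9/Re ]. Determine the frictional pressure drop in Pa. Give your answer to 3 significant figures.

ΔP ≈ 22.9 Pa

Q = 6.44 L/s = 6.44/1000 = 0.00644 m³/s.
Cross-sectional area A = πD²/4 = π(0.255)²/4 = 0.05107 m²; mean velocity V = Q/A = 0.00644/0.05107 = 0.1261 m/s.
Reynolds number Re = ρVD/μ = 793 · 0.1261 · 0.255 / 0.00118 = 2.161e+04.
Re > 4000 → turbulent. Relative roughness ε/D = 0.000434/0.255 = 0.0017. Haaland: 1/√f = -1.8 log₁₀[(0.0017/3.7)^1.11 + 6.9/2.161e+04] = -1.8 log₁₀[0.000198 + 0.000319] = 5.916, so f = 0.02857.
Total minor-loss coefficient ΣK = 3·0.27 + 1·0.46 = 1.27.
ΔP = [f·L/D + ΣK]·(ρV²/2) = [0.02857·21.1/0.255 + 1.27]·(793·0.1261²/2) = [2.364 + 1.27]·6.305 = 22.91 Pa.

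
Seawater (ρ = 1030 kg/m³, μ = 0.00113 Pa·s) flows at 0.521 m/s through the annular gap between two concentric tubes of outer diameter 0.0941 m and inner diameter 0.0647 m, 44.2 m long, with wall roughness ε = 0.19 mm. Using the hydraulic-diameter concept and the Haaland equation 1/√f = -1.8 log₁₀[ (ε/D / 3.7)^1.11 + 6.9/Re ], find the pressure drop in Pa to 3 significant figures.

Hydraulic diameter D_h = 4A/P = D_o - D_i = 0.0941 - 0.0647 = 0.0294 m.
Re = ρVD_h/μ = 1030·0.521·0.0294/0.00113 = 1.396e+04.
ε/D_h = 0.00019/0.0294 = 0.00646; Haaland gives 1/√f = -1.8 log₁₀[0.000869+0.000494] = 5.158, so f = 0.03759.
ΔP = f(L/D_h)(ρV²/2) = 0.03759·44.2/0.0294·139.8 = 7899 Pa.

ΔP ≈ 7900 Pa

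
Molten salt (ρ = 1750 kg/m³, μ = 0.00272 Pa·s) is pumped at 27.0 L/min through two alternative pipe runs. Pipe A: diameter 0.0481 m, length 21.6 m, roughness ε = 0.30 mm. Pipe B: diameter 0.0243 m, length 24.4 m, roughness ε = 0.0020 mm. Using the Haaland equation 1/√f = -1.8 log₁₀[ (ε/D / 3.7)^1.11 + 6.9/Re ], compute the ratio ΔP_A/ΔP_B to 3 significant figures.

Pipe A: V = Q/A = 0.00045/0.001817 = 0.2476 m/s; Re = 7664; ε/D = 0.00624; Haaland → f = 0.0405; ΔP_A = f(L/D)(ρV²/2) = 976 Pa.
Pipe B: V = Q/A = 0.00045/0.0004638 = 0.9703 m/s; Re = 1.517e+04; ε/D = 8.23e-05; Haaland → f = 0.02774; ΔP_B = f(L/D)(ρV²/2) = 2.295e+04 Pa.
ΔP_A/ΔP_B = 976/2.295e+04 = 0.0425.

ΔP_A/ΔP_B ≈ 0.0425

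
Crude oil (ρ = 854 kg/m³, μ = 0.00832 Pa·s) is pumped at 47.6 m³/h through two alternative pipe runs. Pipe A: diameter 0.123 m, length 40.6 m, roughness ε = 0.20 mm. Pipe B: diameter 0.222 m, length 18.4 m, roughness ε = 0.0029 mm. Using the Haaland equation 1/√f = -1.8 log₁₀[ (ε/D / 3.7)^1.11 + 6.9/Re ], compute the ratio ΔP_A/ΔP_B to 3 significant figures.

ΔP_A/ΔP_B ≈ 39.2

Pipe A: V = Q/A = 0.01322/0.01188 = 1.113 m/s; Re = 1.405e+04; ε/D = 0.00163; Haaland → f = 0.03075; ΔP_A = f(L/D)(ρV²/2) = 5367 Pa.
Pipe B: V = Q/A = 0.01322/0.03871 = 0.3416 m/s; Re = 7784; ε/D = 1.31e-05; Haaland → f = 0.03314; ΔP_B = f(L/D)(ρV²/2) = 136.8 Pa.
ΔP_A/ΔP_B = 5367/136.8 = 39.2.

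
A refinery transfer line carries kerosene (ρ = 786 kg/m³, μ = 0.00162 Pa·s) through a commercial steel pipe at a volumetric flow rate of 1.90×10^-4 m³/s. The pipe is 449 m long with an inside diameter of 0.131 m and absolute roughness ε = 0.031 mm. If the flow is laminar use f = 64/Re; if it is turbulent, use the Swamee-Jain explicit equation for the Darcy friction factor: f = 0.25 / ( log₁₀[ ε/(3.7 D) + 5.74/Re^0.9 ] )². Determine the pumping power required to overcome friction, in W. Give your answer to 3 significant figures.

Cross-sectional area A = πD²/4 = π(0.131)²/4 = 0.01348 m²; mean velocity V = Q/A = 0.00019/0.01348 = 0.0141 m/s.
Reynolds number Re = ρVD/μ = 786 · 0.0141 · 0.131 / 0.00162 = 896.
Re < 2300 → laminar flow, so f = 64/Re = 64/896 = 0.07143 (the turbulent correlation is not needed).
Darcy-Weisbach: ΔP = f(L/D)(ρV²/2) = 0.07143·(449/0.131)·(786·0.0141²/2) = 0.07143·3427·0.0781 = 19.12 Pa.
Pumping power P = QΔP = 0.00019·19.12 = 0.003633 W = 0.00363 W.

P ≈ 0.00363 W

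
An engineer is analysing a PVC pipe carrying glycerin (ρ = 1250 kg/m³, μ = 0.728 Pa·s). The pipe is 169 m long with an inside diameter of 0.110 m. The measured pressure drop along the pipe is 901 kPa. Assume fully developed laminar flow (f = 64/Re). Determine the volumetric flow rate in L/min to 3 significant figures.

Q ≈ 1580 L/min

For laminar flow, f = 64/Re with Re = ρVD/μ, so Darcy-Weisbach reduces to ΔP = 32μLV/D². Solving for V: V = ΔP·D²/(32μL) = 9.01e+05·(0.11)²/(32·0.728·169) = 2.769 m/s.
Check: Re = ρVD/μ = 1250·2.769·0.11/0.728 = 523 < 2300, so the laminar assumption holds.
Q = V·A = 2.769·(π/4·0.11²) = 0.02632 m³/s = 1580 L/min.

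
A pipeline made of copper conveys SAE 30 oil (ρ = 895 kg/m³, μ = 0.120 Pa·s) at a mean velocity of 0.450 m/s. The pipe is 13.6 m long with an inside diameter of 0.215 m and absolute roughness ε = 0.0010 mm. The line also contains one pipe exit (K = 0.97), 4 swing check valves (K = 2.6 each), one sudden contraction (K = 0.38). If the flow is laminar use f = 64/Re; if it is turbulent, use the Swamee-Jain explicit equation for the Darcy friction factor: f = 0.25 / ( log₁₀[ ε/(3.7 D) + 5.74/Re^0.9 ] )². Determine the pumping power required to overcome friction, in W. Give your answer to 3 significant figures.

Reynolds number Re = ρVD/μ = 895 · 0.45 · 0.215 / 0.12 = 721.6.
Re < 2300 → laminar flow, so f = 64/Re = 64/721.6 = 0.08869 (the turbulent correlation is not needed).
Total minor-loss coefficient ΣK = 1·0.97 + 4·2.6 + 1·0.38 = 11.8.
ΔP = [f·L/D + ΣK]·(ρV²/2) = [0.08869·13.6/0.215 + 11.8]·(895·0.45²/2) = [5.61 + 11.8]·90.62 = 1573 Pa.
Q = V·A = 0.45·0.03631 = 0.01634 m³/s.
Pumping power P = QΔP = 0.01634·1573 = 25.70 W = 25.7 W.

P ≈ 25.7 W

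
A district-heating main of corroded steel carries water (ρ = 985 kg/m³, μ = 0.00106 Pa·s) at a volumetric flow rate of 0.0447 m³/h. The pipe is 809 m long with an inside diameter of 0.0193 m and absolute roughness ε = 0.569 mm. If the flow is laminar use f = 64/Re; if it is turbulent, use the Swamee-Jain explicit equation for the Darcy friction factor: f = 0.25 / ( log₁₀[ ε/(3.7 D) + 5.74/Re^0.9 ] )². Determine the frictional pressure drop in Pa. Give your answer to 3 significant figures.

ΔP ≈ 3130 Pa

Q = 0.0447 m³/h = 0.0447/3600 = 1.242e-05 m³/s.
Cross-sectional area A = πD²/4 = π(0.0193)²/4 = 0.0002926 m²; mean velocity V = Q/A = 1.242e-05/0.0002926 = 0.04244 m/s.
Reynolds number Re = ρVD/μ = 985 · 0.04244 · 0.0193 / 0.00106 = 761.2.
Re < 2300 → laminar flow, so f = 64/Re = 64/761.2 = 0.08408 (the turbulent correlation is not needed).
Darcy-Weisbach: ΔP = f(L/D)(ρV²/2) = 0.08408·(809/0.0193)·(985·0.04244²/2) = 0.08408·4.192e+04·0.8872 = 3127 Pa.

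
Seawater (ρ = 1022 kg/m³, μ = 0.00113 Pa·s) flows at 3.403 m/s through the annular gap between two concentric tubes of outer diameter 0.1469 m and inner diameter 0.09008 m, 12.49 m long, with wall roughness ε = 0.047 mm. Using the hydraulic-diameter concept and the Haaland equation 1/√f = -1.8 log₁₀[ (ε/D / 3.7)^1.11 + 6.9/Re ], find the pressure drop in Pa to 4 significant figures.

Hydraulic diameter D_h = 4A/P = D_o - D_i = 0.1469 - 0.09008 = 0.05682 m.
Re = ρVD_h/μ = 1022·3.403·0.05682/0.00113 = 1.749e+05.
ε/D_h = 4.7e-05/0.05682 = 0.000827; Haaland gives 1/√f = -1.8 log₁₀[8.87e-05+3.95e-05] = 7.006, so f = 0.02037.
ΔP = f(L/D_h)(ρV²/2) = 0.02037·12.49/0.05682·5918 = 2.65e+04 Pa.

ΔP ≈ 26500 Pa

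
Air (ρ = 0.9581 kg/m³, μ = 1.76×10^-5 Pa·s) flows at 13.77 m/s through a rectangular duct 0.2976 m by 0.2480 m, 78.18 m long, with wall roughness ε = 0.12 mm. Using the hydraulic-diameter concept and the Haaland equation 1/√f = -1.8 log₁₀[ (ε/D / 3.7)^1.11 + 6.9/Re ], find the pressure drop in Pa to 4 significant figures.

ΔP ≈ 480.6 Pa

Hydraulic diameter D_h = 4A/P = 4·(0.2976·0.248)/(2·(0.2976+0.248)) = 0.2952/1.091 = 0.2705 m.
Re = ρVD_h/μ = 0.9581·13.77·0.2705/1.76e-05 = 2.028e+05.
ε/D_h = 0.00012/0.2705 = 0.000444; Haaland gives 1/√f = -1.8 log₁₀[4.44e-05+3.4e-05] = 7.39, so f = 0.01831.
ΔP = f(L/D_h)(ρV²/2) = 0.01831·78.18/0.2705·90.83 = 480.6 Pa.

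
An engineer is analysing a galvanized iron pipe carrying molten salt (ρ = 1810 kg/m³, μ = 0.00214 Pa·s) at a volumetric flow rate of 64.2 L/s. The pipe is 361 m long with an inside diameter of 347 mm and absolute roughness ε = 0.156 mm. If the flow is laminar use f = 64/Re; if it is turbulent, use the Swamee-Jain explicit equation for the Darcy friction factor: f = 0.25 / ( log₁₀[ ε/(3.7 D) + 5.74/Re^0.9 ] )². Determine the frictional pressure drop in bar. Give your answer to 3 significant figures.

Q = 64.2 L/s = 64.2/1000 = 0.0642 m³/s.
Cross-sectional area A = πD²/4 = π(0.347)²/4 = 0.09457 m²; mean velocity V = Q/A = 0.0642/0.09457 = 0.6789 m/s.
Reynolds number Re = ρVD/μ = 1810 · 0.6789 · 0.347 / 0.00214 = 1.992e+05.
Re > 4000 → turbulent. Relative roughness ε/D = 0.000156/0.347 = 0.00045. Swamee-Jain: f = 0.25/(log₁₀[0.00045/3.7 + 5.74/1.992e+05^0.9])² = 0.25/(log₁₀[0.000122 + 9.76e-05])² = 0.25/(-3.659)² = 0.01867.
Darcy-Weisbach: ΔP = f(L/D)(ρV²/2) = 0.01867·(361/0.347)·(1810·0.6789²/2) = 0.01867·1040·417.1 = 8101 Pa.
ΔP = 8101 Pa = 0.0810 bar.

ΔP ≈ 0.0810 bar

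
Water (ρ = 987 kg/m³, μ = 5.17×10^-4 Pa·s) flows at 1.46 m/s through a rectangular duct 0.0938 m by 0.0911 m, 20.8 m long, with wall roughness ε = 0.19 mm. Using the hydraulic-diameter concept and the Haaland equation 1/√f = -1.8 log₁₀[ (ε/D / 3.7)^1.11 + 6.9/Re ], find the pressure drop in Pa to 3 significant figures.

Hydraulic diameter D_h = 4A/P = 4·(0.0938·0.0911)/(2·(0.0938+0.0911)) = 0.03418/0.3698 = 0.09243 m.
Re = ρVD_h/μ = 987·1.46·0.09243/0.000517 = 2.576e+05.
ε/D_h = 0.00019/0.09243 = 0.00206; Haaland gives 1/√f = -1.8 log₁₀[0.000244+2.68e-05] = 6.422, so f = 0.02424.
ΔP = f(L/D_h)(ρV²/2) = 0.02424·20.8/0.09243·1052 = 5739 Pa.

ΔP ≈ 5740 Pa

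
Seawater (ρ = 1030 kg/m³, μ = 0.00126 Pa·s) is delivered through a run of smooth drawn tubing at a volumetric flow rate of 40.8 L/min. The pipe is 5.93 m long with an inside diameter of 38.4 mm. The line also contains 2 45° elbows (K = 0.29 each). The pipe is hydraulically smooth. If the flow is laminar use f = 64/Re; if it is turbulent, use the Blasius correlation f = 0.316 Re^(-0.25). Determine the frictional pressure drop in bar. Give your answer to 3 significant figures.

ΔP ≈ 0.00847 bar

Q = 40.8 L/min = 40.8/60000 = 0.00068 m³/s.
Cross-sectional area A = πD²/4 = π(0.0384)²/4 = 0.001158 m²; mean velocity V = Q/A = 0.00068/0.001158 = 0.5872 m/s.
Reynolds number Re = ρVD/μ = 1030 · 0.5872 · 0.0384 / 0.00126 = 1.843e+04.
Re > 4000 → turbulent. Smooth-pipe (Blasius): f = 0.316 Re^(-0.25) = 0.316/(1.843e+04)^0.25 = 0.02712.
Total minor-loss coefficient ΣK = 2·0.29 = 0.58.
ΔP = [f·L/D + ΣK]·(ρV²/2) = [0.02712·5.93/0.0384 + 0.58]·(1030·0.5872²/2) = [4.188 + 0.58]·177.5 = 846.6 Pa.
ΔP = 846.6 Pa = 0.00847 bar.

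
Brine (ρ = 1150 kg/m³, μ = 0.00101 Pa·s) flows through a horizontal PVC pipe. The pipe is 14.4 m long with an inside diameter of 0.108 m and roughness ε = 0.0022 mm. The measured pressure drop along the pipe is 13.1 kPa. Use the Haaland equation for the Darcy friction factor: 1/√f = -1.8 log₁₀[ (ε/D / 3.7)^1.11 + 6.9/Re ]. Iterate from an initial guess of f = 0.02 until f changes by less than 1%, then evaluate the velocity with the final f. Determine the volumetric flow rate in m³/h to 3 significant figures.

Q ≈ 117 m³/h

Rearranging Darcy-Weisbach: V = √(2·ΔP·D/(f·L·ρ)). With ε/D = 2.2e-06/0.108 = 2.04e-05, iterate starting from f = 0.02:
  f = 0.02 → V = √(2·1.31e+04·0.108/(0.02·14.4·1150)) = 2.923 m/s; Re = ρVD/μ = 3.594e+05; f → 0.01406
  f = 0.01406 → V = 3.486 m/s; Re = 4.287e+05; f → 0.01365
  f = 0.01365 → V = 3.539 m/s; Re = 4.351e+05; f → 0.01361
Converged (Δf/f < 1%). With the final f = 0.01361: V = √(2·1.31e+04·0.108/(0.01361·14.4·1150)) = 3.543 m/s.
Q = V·A = 3.543·(π/4·0.108²) = 0.03246 m³/s = 117 m³/h.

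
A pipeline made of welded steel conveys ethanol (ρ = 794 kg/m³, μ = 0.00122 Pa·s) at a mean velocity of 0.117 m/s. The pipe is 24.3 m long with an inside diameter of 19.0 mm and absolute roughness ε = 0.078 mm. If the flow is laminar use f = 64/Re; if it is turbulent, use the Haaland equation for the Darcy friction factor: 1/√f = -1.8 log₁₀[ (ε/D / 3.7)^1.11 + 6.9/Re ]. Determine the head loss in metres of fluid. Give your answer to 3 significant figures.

Reynolds number Re = ρVD/μ = 794 · 0.117 · 0.019 / 0.00122 = 1447.
Re < 2300 → laminar flow, so f = 64/Re = 64/1447 = 0.04424 (the turbulent correlation is not needed).
Darcy-Weisbach: ΔP = f(L/D)(ρV²/2) = 0.04424·(24.3/0.019)·(794·0.117²/2) = 0.04424·1279·5.435 = 307.5 Pa.
Head loss h_f = ΔP/(ρg) = 307.5/(794·9.81) = 0.0395 m.

h_f ≈ 0.0395 m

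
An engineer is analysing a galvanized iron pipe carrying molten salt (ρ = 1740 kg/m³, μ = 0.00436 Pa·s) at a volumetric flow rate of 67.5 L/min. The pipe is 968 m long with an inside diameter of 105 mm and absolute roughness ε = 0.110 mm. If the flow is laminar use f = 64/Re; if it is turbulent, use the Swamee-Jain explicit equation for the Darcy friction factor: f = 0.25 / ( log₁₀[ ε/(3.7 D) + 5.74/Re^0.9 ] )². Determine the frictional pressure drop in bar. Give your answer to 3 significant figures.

ΔP ≈ 0.0518 bar

Q = 67.5 L/min = 67.5/60000 = 0.001125 m³/s.
Cross-sectional area A = πD²/4 = π(0.105)²/4 = 0.008659 m²; mean velocity V = Q/A = 0.001125/0.008659 = 0.1299 m/s.
Reynolds number Re = ρVD/μ = 1740 · 0.1299 · 0.105 / 0.00436 = 5444.
Re > 4000 → turbulent. Relative roughness ε/D = 0.00011/0.105 = 0.00105. Swamee-Jain: f = 0.25/(log₁₀[0.00105/3.7 + 5.74/5444^0.9])² = 0.25/(log₁₀[0.000283 + 0.00249])² = 0.25/(-2.557)² = 0.03825.
Darcy-Weisbach: ΔP = f(L/D)(ρV²/2) = 0.03825·(968/0.105)·(1740·0.1299²/2) = 0.03825·9219·14.69 = 5178 Pa.
ΔP = 5178 Pa = 0.0518 bar.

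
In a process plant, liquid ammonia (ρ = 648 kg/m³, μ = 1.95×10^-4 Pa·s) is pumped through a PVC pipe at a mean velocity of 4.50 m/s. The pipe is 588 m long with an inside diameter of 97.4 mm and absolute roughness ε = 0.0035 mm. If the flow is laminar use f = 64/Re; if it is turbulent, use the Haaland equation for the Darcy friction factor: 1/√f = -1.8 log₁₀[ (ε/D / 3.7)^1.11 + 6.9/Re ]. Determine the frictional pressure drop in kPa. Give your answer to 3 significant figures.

Reynolds number Re = ρVD/μ = 648 · 4.5 · 0.0974 / 0.000195 = 1.457e+06.
Re > 4000 → turbulent. Relative roughness ε/D = 3.5e-06/0.0974 = 3.59e-05. Haaland: 1/√f = -1.8 log₁₀[(3.59e-05/3.7)^1.11 + 6.9/1.457e+06] = -1.8 log₁₀[2.73e-06 + 4.74e-06] = 9.228, so f = 0.01174.
Darcy-Weisbach: ΔP = f(L/D)(ρV²/2) = 0.01174·(588/0.0974)·(648·4.5²/2) = 0.01174·6037·6561 = 4.651e+05 Pa.
ΔP = 4.651e+05 Pa = 465 kPa.

ΔP ≈ 465 kPa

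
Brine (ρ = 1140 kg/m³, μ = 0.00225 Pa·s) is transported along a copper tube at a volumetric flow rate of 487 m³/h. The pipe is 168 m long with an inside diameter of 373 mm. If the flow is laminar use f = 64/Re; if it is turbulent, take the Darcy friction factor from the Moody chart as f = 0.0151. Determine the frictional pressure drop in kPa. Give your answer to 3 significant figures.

Q = 487 m³/h = 487/3600 = 0.1353 m³/s.
Cross-sectional area A = πD²/4 = π(0.373)²/4 = 0.1093 m²; mean velocity V = Q/A = 0.1353/0.1093 = 1.238 m/s.
Reynolds number Re = ρVD/μ = 1140 · 1.238 · 0.373 / 0.00225 = 2.34e+05.
Re > 4000 → turbulent; use the Moody-chart value f = 0.0151.
Darcy-Weisbach: ΔP = f(L/D)(ρV²/2) = 0.0151·(168/0.373)·(1140·1.238²/2) = 0.0151·450.4·873.6 = 5941 Pa.
ΔP = 5941 Pa = 5.94 kPa.

ΔP ≈ 5.94 kPa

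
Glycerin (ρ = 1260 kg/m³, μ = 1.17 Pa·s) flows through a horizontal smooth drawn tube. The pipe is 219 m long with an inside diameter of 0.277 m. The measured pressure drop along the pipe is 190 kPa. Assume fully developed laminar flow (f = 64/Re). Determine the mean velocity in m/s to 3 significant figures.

V ≈ 1.78 m/s

For laminar flow, f = 64/Re with Re = ρVD/μ, so Darcy-Weisbach reduces to ΔP = 32μLV/D². Solving for V: V = ΔP·D²/(32μL) = 1.9e+05·(0.277)²/(32·1.17·219) = 1.778 m/s.
Check: Re = ρVD/μ = 1260·1.778·0.277/1.17 = 530.4 < 2300, so the laminar assumption holds.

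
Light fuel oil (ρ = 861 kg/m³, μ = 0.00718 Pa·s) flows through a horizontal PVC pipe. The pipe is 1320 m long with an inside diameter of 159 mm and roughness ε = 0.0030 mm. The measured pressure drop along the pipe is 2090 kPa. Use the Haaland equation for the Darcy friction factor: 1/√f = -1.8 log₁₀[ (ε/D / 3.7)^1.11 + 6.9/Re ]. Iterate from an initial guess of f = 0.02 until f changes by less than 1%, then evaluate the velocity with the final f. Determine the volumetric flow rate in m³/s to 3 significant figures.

Q ≈ 0.115 m³/s

Rearranging Darcy-Weisbach: V = √(2·ΔP·D/(f·L·ρ)). With ε/D = 3e-06/0.159 = 1.89e-05, iterate starting from f = 0.02:
  f = 0.02 → V = √(2·2.09e+06·0.159/(0.02·1320·861)) = 5.407 m/s; Re = ρVD/μ = 1.031e+05; f → 0.01778
  f = 0.01778 → V = 5.734 m/s; Re = 1.093e+05; f → 0.01757
  f = 0.01757 → V = 5.769 m/s; Re = 1.1e+05; f → 0.01755
Converged (Δf/f < 1%). With the final f = 0.01755: V = √(2·2.09e+06·0.159/(0.01755·1320·861)) = 5.772 m/s.
Q = V·A = 5.772·(π/4·0.159²) = 0.1146 m³/s = 0.115 m³/s.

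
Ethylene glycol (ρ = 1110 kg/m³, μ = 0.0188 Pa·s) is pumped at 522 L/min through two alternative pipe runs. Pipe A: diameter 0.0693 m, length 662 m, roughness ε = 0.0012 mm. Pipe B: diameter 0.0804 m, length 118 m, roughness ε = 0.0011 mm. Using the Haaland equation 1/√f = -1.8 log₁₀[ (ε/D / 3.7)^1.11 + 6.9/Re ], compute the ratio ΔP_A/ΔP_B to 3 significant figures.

ΔP_A/ΔP_B ≈ 11.3

Pipe A: V = Q/A = 0.0087/0.003772 = 2.307 m/s; Re = 9438; ε/D = 1.73e-05; Haaland → f = 0.0314; ΔP_A = f(L/D)(ρV²/2) = 8.856e+05 Pa.
Pipe B: V = Q/A = 0.0087/0.005077 = 1.714 m/s; Re = 8135; ε/D = 1.37e-05; Haaland → f = 0.03273; ΔP_B = f(L/D)(ρV²/2) = 7.828e+04 Pa.
ΔP_A/ΔP_B = 8.856e+05/7.828e+04 = 11.3.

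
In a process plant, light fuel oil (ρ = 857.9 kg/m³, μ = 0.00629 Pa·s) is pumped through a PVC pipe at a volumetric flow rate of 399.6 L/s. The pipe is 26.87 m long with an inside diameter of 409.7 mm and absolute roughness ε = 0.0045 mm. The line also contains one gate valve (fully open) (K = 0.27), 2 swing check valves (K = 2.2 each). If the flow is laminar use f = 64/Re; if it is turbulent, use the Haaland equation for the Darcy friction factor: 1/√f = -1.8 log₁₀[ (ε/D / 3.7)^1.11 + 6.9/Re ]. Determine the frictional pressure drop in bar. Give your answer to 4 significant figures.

Q = 399.6 L/s = 399.6/1000 = 0.3996 m³/s.
Cross-sectional area A = πD²/4 = π(0.4097)²/4 = 0.1318 m²; mean velocity V = Q/A = 0.3996/0.1318 = 3.031 m/s.
Reynolds number Re = ρVD/μ = 857.9 · 3.031 · 0.4097 / 0.00629 = 1.694e+05.
Re > 4000 → turbulent. Relative roughness ε/D = 4.5e-06/0.4097 = 1.1e-05. Haaland: 1/√f = -1.8 log₁₀[(1.1e-05/3.7)^1.11 + 6.9/1.694e+05] = -1.8 log₁₀[7.32e-07 + 4.07e-05] = 7.888, so f = 0.01607.
Total minor-loss coefficient ΣK = 1·0.27 + 2·2.2 = 4.67.
ΔP = [f·L/D + ΣK]·(ρV²/2) = [0.01607·26.87/0.4097 + 4.67]·(857.9·3.031²/2) = [1.054 + 4.67]·3941 = 2.256e+04 Pa.
ΔP = 2.256e+04 Pa = 0.2256 bar.

ΔP ≈ 0.2256 bar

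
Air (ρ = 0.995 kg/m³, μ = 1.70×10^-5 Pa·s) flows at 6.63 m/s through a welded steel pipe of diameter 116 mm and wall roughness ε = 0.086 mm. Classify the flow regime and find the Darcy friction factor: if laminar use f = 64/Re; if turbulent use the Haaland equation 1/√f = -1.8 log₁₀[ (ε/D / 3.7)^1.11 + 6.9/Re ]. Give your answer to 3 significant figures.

f ≈ 0.0234

Re = ρVD/μ = 0.995·6.63·0.116/1.7e-05 = 4.501e+04.
Re > 4000 → turbulent. ε/D = 8.6e-05/0.116 = 0.000741; Haaland: 1/√f = -1.8 log₁₀[7.85e-05 + 0.000153] = 6.543, so f = 0.02336.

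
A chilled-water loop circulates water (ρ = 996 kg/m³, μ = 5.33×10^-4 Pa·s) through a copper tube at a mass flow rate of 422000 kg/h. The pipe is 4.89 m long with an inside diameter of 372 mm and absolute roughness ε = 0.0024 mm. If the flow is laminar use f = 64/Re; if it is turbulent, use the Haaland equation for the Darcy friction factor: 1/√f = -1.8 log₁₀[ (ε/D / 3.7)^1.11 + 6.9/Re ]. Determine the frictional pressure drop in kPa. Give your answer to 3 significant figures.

ṁ = 422000 kg/h = 422000/3600 = 117.2 kg/s.
A = πD²/4 = π(0.372)²/4 = 0.1087 m²; mean velocity V = ṁ/(ρA) = 117.2/(996 · 0.1087) = 1.083 m/s.
Reynolds number Re = ρVD/μ = 996 · 1.083 · 0.372 / 0.000533 = 7.527e+05.
Re > 4000 → turbulent. Relative roughness ε/D = 2.4e-06/0.372 = 6.45e-06. Haaland: 1/√f = -1.8 log₁₀[(6.45e-06/3.7)^1.11 + 6.9/7.527e+05] = -1.8 log₁₀[4.06e-07 + 9.17e-06] = 9.034, so f = 0.01225.
Darcy-Weisbach: ΔP = f(L/D)(ρV²/2) = 0.01225·(4.89/0.372)·(996·1.083²/2) = 0.01225·13.15·584 = 94.05 Pa.
ΔP = 94.05 Pa = 0.0941 kPa.

ΔP ≈ 0.0941 kPa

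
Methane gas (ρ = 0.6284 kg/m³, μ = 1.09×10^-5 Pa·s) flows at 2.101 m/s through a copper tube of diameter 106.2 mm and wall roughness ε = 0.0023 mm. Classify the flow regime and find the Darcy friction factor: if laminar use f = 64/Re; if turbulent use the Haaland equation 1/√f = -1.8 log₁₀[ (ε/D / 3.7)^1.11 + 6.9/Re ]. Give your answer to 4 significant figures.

Re = ρVD/μ = 0.6284·2.101·0.1062/1.09e-05 = 1.286e+04.
Re > 4000 → turbulent. ε/D = 2.3e-06/0.1062 = 2.17e-05; Haaland: 1/√f = -1.8 log₁₀[1.56e-06 + 0.000536] = 5.885, so f = 0.02888.

f ≈ 0.02888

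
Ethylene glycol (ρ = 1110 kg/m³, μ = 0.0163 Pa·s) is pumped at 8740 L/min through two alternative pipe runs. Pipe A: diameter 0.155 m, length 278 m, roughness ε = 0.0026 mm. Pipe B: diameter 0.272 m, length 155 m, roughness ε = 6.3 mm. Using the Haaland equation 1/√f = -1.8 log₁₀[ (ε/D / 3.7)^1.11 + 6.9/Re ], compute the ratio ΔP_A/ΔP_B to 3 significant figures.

Pipe A: V = Q/A = 0.1457/0.01887 = 7.72 m/s; Re = 8.148e+04; ε/D = 1.68e-05; Haaland → f = 0.01867; ΔP_A = f(L/D)(ρV²/2) = 1.107e+06 Pa.
Pipe B: V = Q/A = 0.1457/0.05811 = 2.507 m/s; Re = 4.643e+04; ε/D = 0.0232; Haaland → f = 0.05235; ΔP_B = f(L/D)(ρV²/2) = 1.04e+05 Pa.
ΔP_A/ΔP_B = 1.107e+06/1.04e+05 = 10.6.

ΔP_A/ΔP_B ≈ 10.6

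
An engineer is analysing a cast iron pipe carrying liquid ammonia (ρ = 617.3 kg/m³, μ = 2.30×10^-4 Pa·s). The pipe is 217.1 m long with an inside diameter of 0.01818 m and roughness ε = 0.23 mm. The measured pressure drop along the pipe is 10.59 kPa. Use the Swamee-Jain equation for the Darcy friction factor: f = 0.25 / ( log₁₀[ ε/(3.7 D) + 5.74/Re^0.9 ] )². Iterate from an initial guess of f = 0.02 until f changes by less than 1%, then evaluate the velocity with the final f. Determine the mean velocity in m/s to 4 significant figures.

Rearranging Darcy-Weisbach: V = √(2·ΔP·D/(f·L·ρ)). With ε/D = 0.00023/0.01818 = 0.0127, iterate starting from f = 0.02:
  f = 0.02 → V = √(2·1.059e+04·0.01818/(0.02·217.1·617.3)) = 0.379 m/s; Re = ρVD/μ = 1.849e+04; f → 0.04444
  f = 0.04444 → V = 0.2543 m/s; Re = 1.241e+04; f → 0.04579
  f = 0.04579 → V = 0.2505 m/s; Re = 1.222e+04; f → 0.04585
Converged (Δf/f < 1%). With the final f = 0.04585: V = √(2·1.059e+04·0.01818/(0.04585·217.1·617.3)) = 0.2503 m/s.

V ≈ 0.2503 m/s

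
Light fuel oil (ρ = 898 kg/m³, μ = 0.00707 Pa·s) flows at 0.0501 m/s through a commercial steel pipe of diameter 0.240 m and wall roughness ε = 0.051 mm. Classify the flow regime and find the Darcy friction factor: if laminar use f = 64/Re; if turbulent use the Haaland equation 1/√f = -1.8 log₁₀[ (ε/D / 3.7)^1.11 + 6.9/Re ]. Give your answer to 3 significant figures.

Re = ρVD/μ = 898·0.0501·0.24/0.00707 = 1527.
Re < 2300 → laminar, so f = 64/Re = 0.04191 (roughness is irrelevant in laminar flow).

f ≈ 0.0419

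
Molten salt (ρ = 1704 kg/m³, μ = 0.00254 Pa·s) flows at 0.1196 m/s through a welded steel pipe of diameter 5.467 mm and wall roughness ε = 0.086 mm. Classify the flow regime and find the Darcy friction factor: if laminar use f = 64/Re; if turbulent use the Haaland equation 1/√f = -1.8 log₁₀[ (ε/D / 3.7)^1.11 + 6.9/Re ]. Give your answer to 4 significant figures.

f ≈ 0.1459

Re = ρVD/μ = 1704·0.1196·0.005467/0.00254 = 438.6.
Re < 2300 → laminar, so f = 64/Re = 0.1459 (roughness is irrelevant in laminar flow).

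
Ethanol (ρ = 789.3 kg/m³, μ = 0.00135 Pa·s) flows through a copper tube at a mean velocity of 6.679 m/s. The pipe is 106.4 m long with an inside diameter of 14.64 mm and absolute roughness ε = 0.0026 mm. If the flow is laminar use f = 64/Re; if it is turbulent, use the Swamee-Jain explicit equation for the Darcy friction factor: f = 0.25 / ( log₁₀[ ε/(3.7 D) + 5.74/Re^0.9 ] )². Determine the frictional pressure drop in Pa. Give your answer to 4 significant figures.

Reynolds number Re = ρVD/μ = 789.3 · 6.679 · 0.01464 / 0.00135 = 5.717e+04.
Re > 4000 → turbulent. Relative roughness ε/D = 2.6e-06/0.01464 = 0.000178. Swamee-Jain: f = 0.25/(log₁₀[0.000178/3.7 + 5.74/5.717e+04^0.9])² = 0.25/(log₁₀[4.8e-05 + 0.0003])² = 0.25/(-3.458)² = 0.02091.
Darcy-Weisbach: ΔP = f(L/D)(ρV²/2) = 0.02091·(106.4/0.01464)·(789.3·6.679²/2) = 0.02091·7268·1.76e+04 = 2.675e+06 Pa.

ΔP ≈ 2675000 Pa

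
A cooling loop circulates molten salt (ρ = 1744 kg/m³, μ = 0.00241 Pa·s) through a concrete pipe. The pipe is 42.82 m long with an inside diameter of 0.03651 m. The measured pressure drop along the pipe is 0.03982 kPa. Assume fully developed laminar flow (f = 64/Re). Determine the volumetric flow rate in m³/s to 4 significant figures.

For laminar flow, f = 64/Re with Re = ρVD/μ, so Darcy-Weisbach reduces to ΔP = 32μLV/D². Solving for V: V = ΔP·D²/(32μL) = 39.82·(0.03651)²/(32·0.00241·42.82) = 0.01607 m/s.
Check: Re = ρVD/μ = 1744·0.01607·0.03651/0.00241 = 424.7 < 2300, so the laminar assumption holds.
Q = V·A = 0.01607·(π/4·0.03651²) = 1.683e-05 m³/s = 1.683×10^-5 m³/s.

Q ≈ 1.683×10^-5 m³/s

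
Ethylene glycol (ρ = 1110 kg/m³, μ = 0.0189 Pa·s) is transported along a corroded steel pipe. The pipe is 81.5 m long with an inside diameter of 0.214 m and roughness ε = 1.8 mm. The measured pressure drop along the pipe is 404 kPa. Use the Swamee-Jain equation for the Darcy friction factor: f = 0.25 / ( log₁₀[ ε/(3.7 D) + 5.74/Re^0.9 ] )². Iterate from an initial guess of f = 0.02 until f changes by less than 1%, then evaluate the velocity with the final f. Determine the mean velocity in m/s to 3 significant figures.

Rearranging Darcy-Weisbach: V = √(2·ΔP·D/(f·L·ρ)). With ε/D = 0.0018/0.214 = 0.00841, iterate starting from f = 0.02:
  f = 0.02 → V = √(2·4.04e+05·0.214/(0.02·81.5·1110)) = 9.776 m/s; Re = ρVD/μ = 1.229e+05; f → 0.03655
  f = 0.03655 → V = 7.232 m/s; Re = 9.089e+04; f → 0.03678
Converged (Δf/f < 1%). With the final f = 0.03678: V = √(2·4.04e+05·0.214/(0.03678·81.5·1110)) = 7.209 m/s.

V ≈ 7.21 m/s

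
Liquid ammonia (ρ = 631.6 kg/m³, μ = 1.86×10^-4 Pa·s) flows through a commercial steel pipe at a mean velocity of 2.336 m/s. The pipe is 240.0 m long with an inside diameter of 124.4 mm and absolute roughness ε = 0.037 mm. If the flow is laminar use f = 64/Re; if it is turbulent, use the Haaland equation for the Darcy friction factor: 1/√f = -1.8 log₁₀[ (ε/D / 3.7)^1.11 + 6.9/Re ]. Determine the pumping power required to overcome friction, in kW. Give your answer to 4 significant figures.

P ≈ 1.471 kW

Reynolds number Re = ρVD/μ = 631.6 · 2.336 · 0.1244 / 0.000186 = 9.868e+05.
Re > 4000 → turbulent. Relative roughness ε/D = 3.7e-05/0.1244 = 0.000297. Haaland: 1/√f = -1.8 log₁₀[(0.000297/3.7)^1.11 + 6.9/9.868e+05] = -1.8 log₁₀[2.85e-05 + 6.99e-06] = 8.01, so f = 0.01559.
Darcy-Weisbach: ΔP = f(L/D)(ρV²/2) = 0.01559·(240/0.1244)·(631.6·2.336²/2) = 0.01559·1929·1723 = 5.182e+04 Pa.
Q = V·A = 2.336·0.01215 = 0.02839 m³/s.
Pumping power P = QΔP = 0.02839·5.182e+04 = 1471.3 W = 1.471 kW.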